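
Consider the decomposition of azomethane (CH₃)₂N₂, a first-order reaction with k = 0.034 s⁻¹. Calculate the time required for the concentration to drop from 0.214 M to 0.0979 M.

23 s

Step 1: For first-order: t = ln([azomethane]₀/[azomethane])/k
Step 2: t = ln(0.214/0.0979)/0.034
Step 3: t = ln(2.186)/0.034
Step 4: t = 0.782/0.034 = 23 s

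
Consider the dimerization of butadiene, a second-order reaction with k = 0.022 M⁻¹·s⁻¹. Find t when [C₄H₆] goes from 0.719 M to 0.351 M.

66.28 s

Step 1: For second-order: t = (1/[C₄H₆] - 1/[C₄H₆]₀)/k
Step 2: t = (1/0.351 - 1/0.719)/0.022
Step 3: t = (2.849 - 1.391)/0.022
Step 4: t = 1.458/0.022 = 66.28 s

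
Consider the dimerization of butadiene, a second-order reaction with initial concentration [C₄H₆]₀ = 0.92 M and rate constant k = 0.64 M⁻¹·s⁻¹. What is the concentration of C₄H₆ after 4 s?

0.2742 M

Step 1: For a second-order reaction: 1/[C₄H₆] = 1/[C₄H₆]₀ + kt
Step 2: 1/[C₄H₆] = 1/0.92 + 0.64 × 4
Step 3: 1/[C₄H₆] = 1.087 + 2.56 = 3.647
Step 4: [C₄H₆] = 1/3.647 = 0.2742 M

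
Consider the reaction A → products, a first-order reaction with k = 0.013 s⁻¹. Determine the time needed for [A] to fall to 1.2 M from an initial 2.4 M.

53.32 s

Step 1: For first-order: t = ln([A]₀/[A])/k
Step 2: t = ln(2.4/1.2)/0.013
Step 3: t = ln(2)/0.013
Step 4: t = 0.6931/0.013 = 53.32 s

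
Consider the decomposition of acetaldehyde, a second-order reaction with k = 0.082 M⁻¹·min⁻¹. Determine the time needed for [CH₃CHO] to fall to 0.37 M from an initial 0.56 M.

11.18 min

Step 1: For second-order: t = (1/[CH₃CHO] - 1/[CH₃CHO]₀)/k
Step 2: t = (1/0.37 - 1/0.56)/0.082
Step 3: t = (2.703 - 1.786)/0.082
Step 4: t = 0.917/0.082 = 11.18 min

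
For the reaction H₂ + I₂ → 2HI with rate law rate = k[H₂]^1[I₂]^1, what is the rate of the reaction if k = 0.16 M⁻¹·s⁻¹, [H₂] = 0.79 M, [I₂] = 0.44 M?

0.05562 M/s

Step 1: The rate law is rate = k[H₂]^1[I₂]^1
Step 2: Substitute: rate = 0.16 × (0.79)^1 × (0.44)^1
Step 3: rate = 0.16 × 0.79 × 0.44 = 0.055616 M/s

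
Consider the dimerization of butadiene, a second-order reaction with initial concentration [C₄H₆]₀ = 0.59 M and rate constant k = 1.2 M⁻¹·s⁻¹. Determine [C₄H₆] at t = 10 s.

0.07302 M

Step 1: For a second-order reaction: 1/[C₄H₆] = 1/[C₄H₆]₀ + kt
Step 2: 1/[C₄H₆] = 1/0.59 + 1.2 × 10
Step 3: 1/[C₄H₆] = 1.695 + 12 = 13.69
Step 4: [C₄H₆] = 1/13.69 = 0.07302 M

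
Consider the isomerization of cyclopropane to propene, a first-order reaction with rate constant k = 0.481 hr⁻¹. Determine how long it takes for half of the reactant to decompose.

1.441 hr

Step 1: For a first-order reaction, t₁/₂ = ln(2)/k
Step 2: t₁/₂ = ln(2)/0.481
Step 3: t₁/₂ = 0.6931/0.481 = 1.441 hr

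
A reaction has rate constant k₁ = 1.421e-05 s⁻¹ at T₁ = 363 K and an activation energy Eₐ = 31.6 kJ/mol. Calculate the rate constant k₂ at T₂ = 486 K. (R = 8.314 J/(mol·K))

2.011e-04 s⁻¹

Step 1: Use the two-temperature Arrhenius form: ln(k₂/k₁) = -Eₐ/R × (1/T₂ - 1/T₁)
Step 2: Convert Eₐ to J/mol: 31.6 kJ/mol = 31600 J/mol
Step 3: 1/T₂ - 1/T₁ = 1/486 - 1/363 = -6.972078e-04 K⁻¹
Step 4: ln(k₂/k₁) = -31600/8.314 × -6.972078e-04 = 2.64996
Step 5: k₂ = k₁ × exp(2.64996) = 1.421e-05 × 1.41535e+01 = 2.011e-04 s⁻¹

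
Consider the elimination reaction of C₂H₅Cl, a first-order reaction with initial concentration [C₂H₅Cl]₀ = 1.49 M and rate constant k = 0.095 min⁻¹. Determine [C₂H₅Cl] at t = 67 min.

0.002564 M

Step 1: For a first-order reaction: [C₂H₅Cl] = [C₂H₅Cl]₀ × e^(-kt)
Step 2: [C₂H₅Cl] = 1.49 × e^(-0.095 × 67)
Step 3: [C₂H₅Cl] = 1.49 × e^(-6.365)
Step 4: [C₂H₅Cl] = 1.49 × 0.00172074 = 0.002564 M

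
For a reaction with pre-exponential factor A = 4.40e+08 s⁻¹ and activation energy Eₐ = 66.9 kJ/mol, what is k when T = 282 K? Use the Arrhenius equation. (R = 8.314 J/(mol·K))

1.78e-04 s⁻¹

Step 1: Use the Arrhenius equation: k = A × exp(-Eₐ/RT)
Step 2: Convert Eₐ to J/mol: 66.9 kJ/mol = 66900 J/mol
Step 3: Calculate the exponent: -Eₐ/(RT) = -66900/(8.314 × 282) = -28.53428
Step 4: k = 4.40e+08 × exp(-28.53428)
Step 5: k = 4.40e+08 × 4.05247e-13 = 1.7831e-04 s⁻¹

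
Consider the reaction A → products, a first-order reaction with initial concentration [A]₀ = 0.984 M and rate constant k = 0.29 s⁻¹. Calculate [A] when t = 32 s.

9.178e-05 M

Step 1: For a first-order reaction: [A] = [A]₀ × e^(-kt)
Step 2: [A] = 0.984 × e^(-0.29 × 32)
Step 3: [A] = 0.984 × e^(-9.28)
Step 4: [A] = 0.984 × 9.32711e-05 = 9.178e-05 M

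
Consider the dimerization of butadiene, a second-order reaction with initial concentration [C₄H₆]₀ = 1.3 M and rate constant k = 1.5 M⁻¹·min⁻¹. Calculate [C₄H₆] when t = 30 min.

0.02185 M

Step 1: For a second-order reaction: 1/[C₄H₆] = 1/[C₄H₆]₀ + kt
Step 2: 1/[C₄H₆] = 1/1.3 + 1.5 × 30
Step 3: 1/[C₄H₆] = 0.7692 + 45 = 45.77
Step 4: [C₄H₆] = 1/45.77 = 0.02185 M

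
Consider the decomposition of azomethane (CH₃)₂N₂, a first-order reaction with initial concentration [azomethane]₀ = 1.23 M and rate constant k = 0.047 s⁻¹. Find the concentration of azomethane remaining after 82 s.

0.02607 M

Step 1: For a first-order reaction: [azomethane] = [azomethane]₀ × e^(-kt)
Step 2: [azomethane] = 1.23 × e^(-0.047 × 82)
Step 3: [azomethane] = 1.23 × e^(-3.854)
Step 4: [azomethane] = 1.23 × 0.0211948 = 0.02607 M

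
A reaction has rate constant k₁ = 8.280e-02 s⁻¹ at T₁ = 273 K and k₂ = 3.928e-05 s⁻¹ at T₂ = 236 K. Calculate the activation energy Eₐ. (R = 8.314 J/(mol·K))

110.8 kJ/mol

Step 1: Use the two-temperature Arrhenius form: ln(k₂/k₁) = -Eₐ/R × (1/T₂ - 1/T₁)
Step 2: ln(k₂/k₁) = ln(3.928e-05/8.280e-02) = ln(0.000474396) = -7.65347
Step 3: 1/T₂ - 1/T₁ = 1/236 - 1/273 = 5.742845e-04 K⁻¹
Step 4: Eₐ = -R × ln(k₂/k₁) / (1/T₂ - 1/T₁) = -8.314 × -7.65347 / 5.742845e-04
Step 5: Eₐ = 1.1080e+05 J/mol = 110.8 kJ/mol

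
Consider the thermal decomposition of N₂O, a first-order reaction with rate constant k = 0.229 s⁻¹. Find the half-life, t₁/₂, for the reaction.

3.027 s

Step 1: For a first-order reaction, t₁/₂ = ln(2)/k
Step 2: t₁/₂ = ln(2)/0.229
Step 3: t₁/₂ = 0.6931/0.229 = 3.027 s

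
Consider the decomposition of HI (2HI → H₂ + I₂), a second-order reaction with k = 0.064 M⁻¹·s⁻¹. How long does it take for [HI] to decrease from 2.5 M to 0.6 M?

19.79 s

Step 1: For second-order: t = (1/[HI] - 1/[HI]₀)/k
Step 2: t = (1/0.6 - 1/2.5)/0.064
Step 3: t = (1.667 - 0.4)/0.064
Step 4: t = 1.267/0.064 = 19.79 s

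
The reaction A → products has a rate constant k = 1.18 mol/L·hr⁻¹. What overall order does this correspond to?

zeroth order (0)

Step 1: The units of k for an nth-order reaction are (concentration)^(1-n)·(time)⁻¹.
Step 2: Here k has units mol/L·hr⁻¹, so the concentration exponent is 1.
Step 3: 1 - n = 1 ⇒ n = 0. The reaction is zeroth order.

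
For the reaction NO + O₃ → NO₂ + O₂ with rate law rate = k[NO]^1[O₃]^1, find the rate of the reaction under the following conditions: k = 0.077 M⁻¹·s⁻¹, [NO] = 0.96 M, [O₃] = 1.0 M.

0.07392 M/s

Step 1: The rate law is rate = k[NO]^1[O₃]^1
Step 2: Substitute: rate = 0.077 × (0.96)^1 × (1.0)^1
Step 3: rate = 0.077 × 0.96 × 1 = 0.07392 M/s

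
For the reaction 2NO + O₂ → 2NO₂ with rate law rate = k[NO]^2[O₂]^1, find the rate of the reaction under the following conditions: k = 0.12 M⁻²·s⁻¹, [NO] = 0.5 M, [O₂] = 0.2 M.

0.006 M/s

Step 1: The rate law is rate = k[NO]^2[O₂]^1
Step 2: Substitute: rate = 0.12 × (0.5)^2 × (0.2)^1
Step 3: rate = 0.12 × 0.25 × 0.2 = 0.006 M/s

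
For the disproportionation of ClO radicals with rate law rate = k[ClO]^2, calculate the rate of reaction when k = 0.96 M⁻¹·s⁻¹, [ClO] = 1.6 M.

2.458 M/s

Step 1: Identify the rate law: rate = k[ClO]^2
Step 2: Substitute values: rate = 0.96 × (1.6)^2
Step 3: Calculate: rate = 0.96 × 2.56 = 2.4576 M/s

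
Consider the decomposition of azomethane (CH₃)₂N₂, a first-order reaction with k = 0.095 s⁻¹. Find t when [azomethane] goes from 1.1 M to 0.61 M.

6.206 s

Step 1: For first-order: t = ln([azomethane]₀/[azomethane])/k
Step 2: t = ln(1.1/0.61)/0.095
Step 3: t = ln(1.803)/0.095
Step 4: t = 0.5896/0.095 = 6.206 s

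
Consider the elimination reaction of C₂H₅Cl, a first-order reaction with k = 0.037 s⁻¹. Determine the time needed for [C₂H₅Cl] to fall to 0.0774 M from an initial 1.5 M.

80.11 s

Step 1: For first-order: t = ln([C₂H₅Cl]₀/[C₂H₅Cl])/k
Step 2: t = ln(1.5/0.0774)/0.037
Step 3: t = ln(19.38)/0.037
Step 4: t = 2.964/0.037 = 80.11 s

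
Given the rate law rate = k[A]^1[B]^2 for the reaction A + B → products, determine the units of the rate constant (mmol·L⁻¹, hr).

(mmol·L⁻¹)⁻²·hr⁻¹

Step 1: Overall order = 1 + 2 = 3.
Step 2: rate has units mmol·L⁻¹·hr⁻¹; [A]^1[B]^2 has units (mmol·L⁻¹)^3.
Step 3: k = rate/([A]^1[B]^2), so units of k = (mmol·L⁻¹)^(1-3)·hr⁻¹ = (mmol·L⁻¹)⁻²·hr⁻¹.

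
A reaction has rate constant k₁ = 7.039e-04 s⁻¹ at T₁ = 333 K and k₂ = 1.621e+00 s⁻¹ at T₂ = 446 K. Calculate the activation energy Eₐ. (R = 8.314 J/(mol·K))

84.6 kJ/mol

Step 1: Use the two-temperature Arrhenius form: ln(k₂/k₁) = -Eₐ/R × (1/T₂ - 1/T₁)
Step 2: ln(k₂/k₁) = ln(1.621e+00/7.039e-04) = ln(2302.88) = 7.74192
Step 3: 1/T₂ - 1/T₁ = 1/446 - 1/333 = -7.608505e-04 K⁻¹
Step 4: Eₐ = -R × ln(k₂/k₁) / (1/T₂ - 1/T₁) = -8.314 × 7.74192 / -7.608505e-04
Step 5: Eₐ = 8.4598e+04 J/mol = 84.6 kJ/mol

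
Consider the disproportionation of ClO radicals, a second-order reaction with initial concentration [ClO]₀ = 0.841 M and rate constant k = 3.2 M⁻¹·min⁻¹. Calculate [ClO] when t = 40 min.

0.007741 M

Step 1: For a second-order reaction: 1/[ClO] = 1/[ClO]₀ + kt
Step 2: 1/[ClO] = 1/0.841 + 3.2 × 40
Step 3: 1/[ClO] = 1.189 + 128 = 129.2
Step 4: [ClO] = 1/129.2 = 0.007741 M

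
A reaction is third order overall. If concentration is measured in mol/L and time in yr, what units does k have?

(mol/L)⁻²·yr⁻¹

Step 1: For overall order n, rate = k × (concentration)^n.
Step 2: Rate has units mol/L·yr⁻¹; concentration term has units (mol/L)^3.
Step 3: k = rate / (concentration)^n, so units of k = (mol/L)^(1-3)·yr⁻¹ = (mol/L)⁻²·yr⁻¹.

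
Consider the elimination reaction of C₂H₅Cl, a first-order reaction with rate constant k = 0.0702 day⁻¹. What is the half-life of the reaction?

9.874 day

Step 1: For a first-order reaction, t₁/₂ = ln(2)/k
Step 2: t₁/₂ = ln(2)/0.0702
Step 3: t₁/₂ = 0.6931/0.0702 = 9.874 day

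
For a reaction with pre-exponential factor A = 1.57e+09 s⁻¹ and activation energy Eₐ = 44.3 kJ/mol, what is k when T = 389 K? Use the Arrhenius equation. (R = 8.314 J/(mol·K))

1.77e+03 s⁻¹

Step 1: Use the Arrhenius equation: k = A × exp(-Eₐ/RT)
Step 2: Convert Eₐ to J/mol: 44.3 kJ/mol = 44300 J/mol
Step 3: Calculate the exponent: -Eₐ/(RT) = -44300/(8.314 × 389) = -13.69759
Step 4: k = 1.57e+09 × exp(-13.69759)
Step 5: k = 1.57e+09 × 1.12515e-06 = 1.7665e+03 s⁻¹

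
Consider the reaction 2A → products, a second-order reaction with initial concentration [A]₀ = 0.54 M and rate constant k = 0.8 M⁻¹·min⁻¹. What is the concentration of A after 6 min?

0.1503 M

Step 1: For a second-order reaction: 1/[A] = 1/[A]₀ + kt
Step 2: 1/[A] = 1/0.54 + 0.8 × 6
Step 3: 1/[A] = 1.852 + 4.8 = 6.652
Step 4: [A] = 1/6.652 = 0.1503 M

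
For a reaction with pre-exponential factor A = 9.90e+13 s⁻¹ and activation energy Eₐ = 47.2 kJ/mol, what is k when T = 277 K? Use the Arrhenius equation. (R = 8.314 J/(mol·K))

1.24e+05 s⁻¹

Step 1: Use the Arrhenius equation: k = A × exp(-Eₐ/RT)
Step 2: Convert Eₐ to J/mol: 47.2 kJ/mol = 47200 J/mol
Step 3: Calculate the exponent: -Eₐ/(RT) = -47200/(8.314 × 277) = -20.49520
Step 4: k = 9.90e+13 × exp(-20.49520)
Step 5: k = 9.90e+13 × 1.25617e-09 = 1.2436e+05 s⁻¹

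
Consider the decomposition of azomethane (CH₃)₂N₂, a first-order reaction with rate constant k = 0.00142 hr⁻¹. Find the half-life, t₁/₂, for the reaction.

488.1 hr

Step 1: For a first-order reaction, t₁/₂ = ln(2)/k
Step 2: t₁/₂ = ln(2)/0.00142
Step 3: t₁/₂ = 0.6931/0.00142 = 488.1 hr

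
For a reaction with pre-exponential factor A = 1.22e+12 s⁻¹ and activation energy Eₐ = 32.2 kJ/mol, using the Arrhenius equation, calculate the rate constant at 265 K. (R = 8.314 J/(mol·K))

5.48e+05 s⁻¹

Step 1: Use the Arrhenius equation: k = A × exp(-Eₐ/RT)
Step 2: Convert Eₐ to J/mol: 32.2 kJ/mol = 32200 J/mol
Step 3: Calculate the exponent: -Eₐ/(RT) = -32200/(8.314 × 265) = -14.61504
Step 4: k = 1.22e+12 × exp(-14.61504)
Step 5: k = 1.22e+12 × 4.49540e-07 = 5.4844e+05 s⁻¹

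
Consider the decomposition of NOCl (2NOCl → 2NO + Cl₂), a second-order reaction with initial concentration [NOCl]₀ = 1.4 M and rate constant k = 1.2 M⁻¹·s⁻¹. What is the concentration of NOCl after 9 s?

0.08685 M

Step 1: For a second-order reaction: 1/[NOCl] = 1/[NOCl]₀ + kt
Step 2: 1/[NOCl] = 1/1.4 + 1.2 × 9
Step 3: 1/[NOCl] = 0.7143 + 10.8 = 11.51
Step 4: [NOCl] = 1/11.51 = 0.08685 M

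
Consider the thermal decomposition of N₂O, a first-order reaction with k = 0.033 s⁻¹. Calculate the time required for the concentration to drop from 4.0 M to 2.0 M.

21 s

Step 1: For first-order: t = ln([N₂O]₀/[N₂O])/k
Step 2: t = ln(4.0/2.0)/0.033
Step 3: t = ln(2)/0.033
Step 4: t = 0.6931/0.033 = 21 s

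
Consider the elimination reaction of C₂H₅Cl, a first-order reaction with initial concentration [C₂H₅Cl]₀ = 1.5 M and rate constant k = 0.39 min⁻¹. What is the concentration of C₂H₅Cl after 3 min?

0.4656 M

Step 1: For a first-order reaction: [C₂H₅Cl] = [C₂H₅Cl]₀ × e^(-kt)
Step 2: [C₂H₅Cl] = 1.5 × e^(-0.39 × 3)
Step 3: [C₂H₅Cl] = 1.5 × e^(-1.17)
Step 4: [C₂H₅Cl] = 1.5 × 0.310367 = 0.4656 M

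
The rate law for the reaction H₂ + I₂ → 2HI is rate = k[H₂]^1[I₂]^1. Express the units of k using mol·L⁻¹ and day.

(mol·L⁻¹)⁻¹·day⁻¹

Step 1: Overall order = 1 + 1 = 2.
Step 2: rate has units mol·L⁻¹·day⁻¹; [H₂]^1[I₂]^1 has units (mol·L⁻¹)^2.
Step 3: k = rate/([H₂]^1[I₂]^1), so units of k = (mol·L⁻¹)^(1-2)·day⁻¹ = (mol·L⁻¹)⁻¹·day⁻¹.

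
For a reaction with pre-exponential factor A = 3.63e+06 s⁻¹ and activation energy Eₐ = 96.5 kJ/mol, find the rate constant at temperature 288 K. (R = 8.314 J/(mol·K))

1.14e-11 s⁻¹

Step 1: Use the Arrhenius equation: k = A × exp(-Eₐ/RT)
Step 2: Convert Eₐ to J/mol: 96.5 kJ/mol = 96500 J/mol
Step 3: Calculate the exponent: -Eₐ/(RT) = -96500/(8.314 × 288) = -40.30183
Step 4: k = 3.63e+06 × exp(-40.30183)
Step 5: k = 3.63e+06 × 3.14150e-18 = 1.1404e-11 s⁻¹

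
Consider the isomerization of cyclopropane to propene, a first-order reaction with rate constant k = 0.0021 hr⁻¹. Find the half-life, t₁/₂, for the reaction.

330.1 hr

Step 1: For a first-order reaction, t₁/₂ = ln(2)/k
Step 2: t₁/₂ = ln(2)/0.0021
Step 3: t₁/₂ = 0.6931/0.0021 = 330.1 hr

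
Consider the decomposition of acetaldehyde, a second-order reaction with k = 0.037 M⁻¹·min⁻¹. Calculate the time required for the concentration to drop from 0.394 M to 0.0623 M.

365.2 min

Step 1: For second-order: t = (1/[CH₃CHO] - 1/[CH₃CHO]₀)/k
Step 2: t = (1/0.0623 - 1/0.394)/0.037
Step 3: t = (16.05 - 2.538)/0.037
Step 4: t = 13.51/0.037 = 365.2 min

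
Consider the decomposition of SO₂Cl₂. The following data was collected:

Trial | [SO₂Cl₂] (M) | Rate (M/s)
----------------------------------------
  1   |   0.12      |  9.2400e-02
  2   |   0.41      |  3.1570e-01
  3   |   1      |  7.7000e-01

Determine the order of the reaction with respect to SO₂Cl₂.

first order (1)

Step 1: Compare trials to find order n where rate₂/rate₁ = ([SO₂Cl₂]₂/[SO₂Cl₂]₁)^n
Step 2: rate₂/rate₁ = 3.1570e-01/9.2400e-02 = 3.417
Step 3: [SO₂Cl₂]₂/[SO₂Cl₂]₁ = 0.41/0.12 = 3.417
Step 4: n = ln(3.417)/ln(3.417) = 1.00 ≈ 1
Step 5: The reaction is first order in SO₂Cl₂.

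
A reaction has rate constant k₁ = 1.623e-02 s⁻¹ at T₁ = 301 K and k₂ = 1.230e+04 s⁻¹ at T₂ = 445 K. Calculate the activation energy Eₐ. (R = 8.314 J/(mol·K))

104.7 kJ/mol

Step 1: Use the two-temperature Arrhenius form: ln(k₂/k₁) = -Eₐ/R × (1/T₂ - 1/T₁)
Step 2: ln(k₂/k₁) = ln(1.230e+04/1.623e-02) = ln(757856) = 13.5382
Step 3: 1/T₂ - 1/T₁ = 1/445 - 1/301 = -1.075068e-03 K⁻¹
Step 4: Eₐ = -R × ln(k₂/k₁) / (1/T₂ - 1/T₁) = -8.314 × 13.5382 / -1.075068e-03
Step 5: Eₐ = 1.0470e+05 J/mol = 104.7 kJ/mol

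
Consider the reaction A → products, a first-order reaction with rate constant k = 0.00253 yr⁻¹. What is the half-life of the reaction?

274 yr

Step 1: For a first-order reaction, t₁/₂ = ln(2)/k
Step 2: t₁/₂ = ln(2)/0.00253
Step 3: t₁/₂ = 0.6931/0.00253 = 274 yr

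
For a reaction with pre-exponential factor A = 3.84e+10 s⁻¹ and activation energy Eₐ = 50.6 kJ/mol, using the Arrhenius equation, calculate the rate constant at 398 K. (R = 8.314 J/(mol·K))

8.77e+03 s⁻¹

Step 1: Use the Arrhenius equation: k = A × exp(-Eₐ/RT)
Step 2: Convert Eₐ to J/mol: 50.6 kJ/mol = 50600 J/mol
Step 3: Calculate the exponent: -Eₐ/(RT) = -50600/(8.314 × 398) = -15.29176
Step 4: k = 3.84e+10 × exp(-15.29176)
Step 5: k = 3.84e+10 × 2.28493e-07 = 8.7741e+03 s⁻¹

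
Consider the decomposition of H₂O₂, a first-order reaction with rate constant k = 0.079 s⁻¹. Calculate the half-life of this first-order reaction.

8.774 s

Step 1: For a first-order reaction, t₁/₂ = ln(2)/k
Step 2: t₁/₂ = ln(2)/0.079
Step 3: t₁/₂ = 0.6931/0.079 = 8.774 s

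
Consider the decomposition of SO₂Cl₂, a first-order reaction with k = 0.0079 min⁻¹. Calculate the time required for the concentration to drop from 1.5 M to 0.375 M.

175.5 min

Step 1: For first-order: t = ln([SO₂Cl₂]₀/[SO₂Cl₂])/k
Step 2: t = ln(1.5/0.375)/0.0079
Step 3: t = ln(4)/0.0079
Step 4: t = 1.386/0.0079 = 175.5 min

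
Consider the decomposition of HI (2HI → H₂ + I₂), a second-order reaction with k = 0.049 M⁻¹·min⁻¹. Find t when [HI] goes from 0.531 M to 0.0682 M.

260.8 min

Step 1: For second-order: t = (1/[HI] - 1/[HI]₀)/k
Step 2: t = (1/0.0682 - 1/0.531)/0.049
Step 3: t = (14.66 - 1.883)/0.049
Step 4: t = 12.78/0.049 = 260.8 min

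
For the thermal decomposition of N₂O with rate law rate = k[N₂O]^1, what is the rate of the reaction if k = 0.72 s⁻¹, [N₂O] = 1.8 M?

1.296 M/s

Step 1: Identify the rate law: rate = k[N₂O]^1
Step 2: Substitute values: rate = 0.72 × (1.8)^1
Step 3: Calculate: rate = 0.72 × 1.8 = 1.296 M/s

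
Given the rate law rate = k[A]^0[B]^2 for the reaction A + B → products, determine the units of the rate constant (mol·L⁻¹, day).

(mol·L⁻¹)⁻¹·day⁻¹

Step 1: Overall order = 0 + 2 = 2.
Step 2: rate has units mol·L⁻¹·day⁻¹; [A]^0[B]^2 has units (mol·L⁻¹)^2.
Step 3: k = rate/([A]^0[B]^2), so units of k = (mol·L⁻¹)^(1-2)·day⁻¹ = (mol·L⁻¹)⁻¹·day⁻¹.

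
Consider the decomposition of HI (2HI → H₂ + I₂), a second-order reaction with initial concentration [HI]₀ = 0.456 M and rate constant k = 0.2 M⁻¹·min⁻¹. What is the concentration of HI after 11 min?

0.2276 M

Step 1: For a second-order reaction: 1/[HI] = 1/[HI]₀ + kt
Step 2: 1/[HI] = 1/0.456 + 0.2 × 11
Step 3: 1/[HI] = 2.193 + 2.2 = 4.393
Step 4: [HI] = 1/4.393 = 0.2276 M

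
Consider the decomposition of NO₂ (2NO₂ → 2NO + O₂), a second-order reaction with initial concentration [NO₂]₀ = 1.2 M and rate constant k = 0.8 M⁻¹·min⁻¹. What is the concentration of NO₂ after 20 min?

0.05941 M

Step 1: For a second-order reaction: 1/[NO₂] = 1/[NO₂]₀ + kt
Step 2: 1/[NO₂] = 1/1.2 + 0.8 × 20
Step 3: 1/[NO₂] = 0.8333 + 16 = 16.83
Step 4: [NO₂] = 1/16.83 = 0.05941 M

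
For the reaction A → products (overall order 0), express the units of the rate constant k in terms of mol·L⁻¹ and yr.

mol·L⁻¹·yr⁻¹

Step 1: For overall order n, rate = k × (concentration)^n.
Step 2: Rate has units mol·L⁻¹·yr⁻¹; concentration term has units (mol·L⁻¹)^0.
Step 3: k = rate / (concentration)^n, so units of k = (mol·L⁻¹)^(1-0)·yr⁻¹ = mol·L⁻¹·yr⁻¹.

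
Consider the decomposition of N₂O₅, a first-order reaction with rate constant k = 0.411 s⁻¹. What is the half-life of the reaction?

1.686 s

Step 1: For a first-order reaction, t₁/₂ = ln(2)/k
Step 2: t₁/₂ = ln(2)/0.411
Step 3: t₁/₂ = 0.6931/0.411 = 1.686 s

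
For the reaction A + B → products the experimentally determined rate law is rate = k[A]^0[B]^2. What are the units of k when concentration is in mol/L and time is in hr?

(mol/L)⁻¹·hr⁻¹

Step 1: Overall order = 0 + 2 = 2.
Step 2: rate has units mol/L·hr⁻¹; [A]^0[B]^2 has units (mol/L)^2.
Step 3: k = rate/([A]^0[B]^2), so units of k = (mol/L)^(1-2)·hr⁻¹ = (mol/L)⁻¹·hr⁻¹.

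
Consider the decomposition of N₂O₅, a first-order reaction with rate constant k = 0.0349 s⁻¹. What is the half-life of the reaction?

19.86 s

Step 1: For a first-order reaction, t₁/₂ = ln(2)/k
Step 2: t₁/₂ = ln(2)/0.0349
Step 3: t₁/₂ = 0.6931/0.0349 = 19.86 s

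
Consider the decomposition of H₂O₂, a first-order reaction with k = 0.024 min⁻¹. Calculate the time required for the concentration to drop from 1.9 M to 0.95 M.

28.88 min

Step 1: For first-order: t = ln([H₂O₂]₀/[H₂O₂])/k
Step 2: t = ln(1.9/0.95)/0.024
Step 3: t = ln(2)/0.024
Step 4: t = 0.6931/0.024 = 28.88 min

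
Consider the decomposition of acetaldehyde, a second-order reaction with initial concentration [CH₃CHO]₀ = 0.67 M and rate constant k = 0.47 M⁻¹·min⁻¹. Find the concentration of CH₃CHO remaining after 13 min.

0.1315 M

Step 1: For a second-order reaction: 1/[CH₃CHO] = 1/[CH₃CHO]₀ + kt
Step 2: 1/[CH₃CHO] = 1/0.67 + 0.47 × 13
Step 3: 1/[CH₃CHO] = 1.493 + 6.11 = 7.603
Step 4: [CH₃CHO] = 1/7.603 = 0.1315 M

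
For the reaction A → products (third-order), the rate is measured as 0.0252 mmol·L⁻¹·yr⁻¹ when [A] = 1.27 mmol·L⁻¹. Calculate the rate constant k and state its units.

0.0123 (mmol·L⁻¹)⁻²·yr⁻¹

Step 1: rate = k[A]^3, so k = rate / [A]^3.
Step 2: k = 0.0252 / (1.27)^3 = 0.0252 / 2.048.
Step 3: k = 0.0123 (mmol·L⁻¹)⁻²·yr⁻¹.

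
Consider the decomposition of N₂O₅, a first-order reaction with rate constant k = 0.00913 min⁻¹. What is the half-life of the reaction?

75.92 min

Step 1: For a first-order reaction, t₁/₂ = ln(2)/k
Step 2: t₁/₂ = ln(2)/0.00913
Step 3: t₁/₂ = 0.6931/0.00913 = 75.92 min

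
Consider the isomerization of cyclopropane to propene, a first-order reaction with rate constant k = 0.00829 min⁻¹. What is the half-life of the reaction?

83.61 min

Step 1: For a first-order reaction, t₁/₂ = ln(2)/k
Step 2: t₁/₂ = ln(2)/0.00829
Step 3: t₁/₂ = 0.6931/0.00829 = 83.61 min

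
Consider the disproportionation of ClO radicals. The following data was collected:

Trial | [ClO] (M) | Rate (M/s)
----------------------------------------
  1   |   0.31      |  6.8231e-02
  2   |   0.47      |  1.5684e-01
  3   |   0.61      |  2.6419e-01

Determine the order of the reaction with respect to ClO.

second order (2)

Step 1: Compare trials to find order n where rate₂/rate₁ = ([ClO]₂/[ClO]₁)^n
Step 2: rate₂/rate₁ = 1.5684e-01/6.8231e-02 = 2.299
Step 3: [ClO]₂/[ClO]₁ = 0.47/0.31 = 1.516
Step 4: n = ln(2.299)/ln(1.516) = 2.00 ≈ 2
Step 5: The reaction is second order in ClO.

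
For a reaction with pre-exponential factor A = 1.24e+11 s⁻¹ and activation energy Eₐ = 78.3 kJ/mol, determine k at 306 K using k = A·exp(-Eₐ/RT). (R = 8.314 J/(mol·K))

5.33e-03 s⁻¹

Step 1: Use the Arrhenius equation: k = A × exp(-Eₐ/RT)
Step 2: Convert Eₐ to J/mol: 78.3 kJ/mol = 78300 J/mol
Step 3: Calculate the exponent: -Eₐ/(RT) = -78300/(8.314 × 306) = -30.77729
Step 4: k = 1.24e+11 × exp(-30.77729)
Step 5: k = 1.24e+11 × 4.30123e-14 = 5.3335e-03 s⁻¹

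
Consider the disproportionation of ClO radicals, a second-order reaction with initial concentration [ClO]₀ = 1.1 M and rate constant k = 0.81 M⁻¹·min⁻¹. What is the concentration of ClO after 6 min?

0.1733 M

Step 1: For a second-order reaction: 1/[ClO] = 1/[ClO]₀ + kt
Step 2: 1/[ClO] = 1/1.1 + 0.81 × 6
Step 3: 1/[ClO] = 0.9091 + 4.86 = 5.769
Step 4: [ClO] = 1/5.769 = 0.1733 M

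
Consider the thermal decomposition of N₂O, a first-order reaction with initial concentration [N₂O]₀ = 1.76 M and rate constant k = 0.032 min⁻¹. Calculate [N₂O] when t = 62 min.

0.242 M

Step 1: For a first-order reaction: [N₂O] = [N₂O]₀ × e^(-kt)
Step 2: [N₂O] = 1.76 × e^(-0.032 × 62)
Step 3: [N₂O] = 1.76 × e^(-1.984)
Step 4: [N₂O] = 1.76 × 0.137518 = 0.242 M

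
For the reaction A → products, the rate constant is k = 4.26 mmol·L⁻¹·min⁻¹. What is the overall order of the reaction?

zeroth order (0)

Step 1: The units of k for an nth-order reaction are (concentration)^(1-n)·(time)⁻¹.
Step 2: Here k has units mmol·L⁻¹·min⁻¹, so the concentration exponent is 1.
Step 3: 1 - n = 1 ⇒ n = 0. The reaction is zeroth order.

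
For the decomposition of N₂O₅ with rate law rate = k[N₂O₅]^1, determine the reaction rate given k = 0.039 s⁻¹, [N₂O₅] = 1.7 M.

0.0663 M/s

Step 1: Identify the rate law: rate = k[N₂O₅]^1
Step 2: Substitute values: rate = 0.039 × (1.7)^1
Step 3: Calculate: rate = 0.039 × 1.7 = 0.0663 M/s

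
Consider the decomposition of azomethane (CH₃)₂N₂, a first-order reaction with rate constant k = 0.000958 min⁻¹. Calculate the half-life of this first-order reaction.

723.5 min

Step 1: For a first-order reaction, t₁/₂ = ln(2)/k
Step 2: t₁/₂ = ln(2)/0.000958
Step 3: t₁/₂ = 0.6931/0.000958 = 723.5 min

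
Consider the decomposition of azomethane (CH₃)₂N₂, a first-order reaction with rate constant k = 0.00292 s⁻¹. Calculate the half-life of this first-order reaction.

237.4 s

Step 1: For a first-order reaction, t₁/₂ = ln(2)/k
Step 2: t₁/₂ = ln(2)/0.00292
Step 3: t₁/₂ = 0.6931/0.00292 = 237.4 s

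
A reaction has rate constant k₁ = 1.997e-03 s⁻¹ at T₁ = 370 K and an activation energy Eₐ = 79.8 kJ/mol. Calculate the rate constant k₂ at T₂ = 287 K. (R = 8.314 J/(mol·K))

1.102e-06 s⁻¹

Step 1: Use the two-temperature Arrhenius form: ln(k₂/k₁) = -Eₐ/R × (1/T₂ - 1/T₁)
Step 2: Convert Eₐ to J/mol: 79.8 kJ/mol = 79800 J/mol
Step 3: 1/T₂ - 1/T₁ = 1/287 - 1/370 = 7.816179e-04 K⁻¹
Step 4: ln(k₂/k₁) = -79800/8.314 × 7.816179e-04 = -7.50218
Step 5: k₂ = k₁ × exp(-7.50218) = 1.997e-03 × 5.51880e-04 = 1.102e-06 s⁻¹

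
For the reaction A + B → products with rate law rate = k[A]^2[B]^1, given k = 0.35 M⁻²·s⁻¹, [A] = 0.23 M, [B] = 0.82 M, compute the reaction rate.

0.01518 M/s

Step 1: The rate law is rate = k[A]^2[B]^1
Step 2: Substitute: rate = 0.35 × (0.23)^2 × (0.82)^1
Step 3: rate = 0.35 × 0.0529 × 0.82 = 0.0151823 M/s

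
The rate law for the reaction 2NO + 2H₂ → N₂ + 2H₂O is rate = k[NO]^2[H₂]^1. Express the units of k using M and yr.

M⁻²·yr⁻¹

Step 1: Overall order = 2 + 1 = 3.
Step 2: rate has units M·yr⁻¹; [NO]^2[H₂]^1 has units M^3.
Step 3: k = rate/([NO]^2[H₂]^1), so units of k = M^(1-3)·yr⁻¹ = M⁻²·yr⁻¹.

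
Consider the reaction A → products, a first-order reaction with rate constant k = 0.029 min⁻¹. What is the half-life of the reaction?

23.9 min

Step 1: For a first-order reaction, t₁/₂ = ln(2)/k
Step 2: t₁/₂ = ln(2)/0.029
Step 3: t₁/₂ = 0.6931/0.029 = 23.9 min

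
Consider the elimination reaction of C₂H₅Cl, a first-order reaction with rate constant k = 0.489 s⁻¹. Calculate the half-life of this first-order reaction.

1.417 s

Step 1: For a first-order reaction, t₁/₂ = ln(2)/k
Step 2: t₁/₂ = ln(2)/0.489
Step 3: t₁/₂ = 0.6931/0.489 = 1.417 s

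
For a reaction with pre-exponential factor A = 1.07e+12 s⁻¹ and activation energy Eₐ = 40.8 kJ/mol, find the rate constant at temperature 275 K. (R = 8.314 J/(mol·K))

1.90e+04 s⁻¹

Step 1: Use the Arrhenius equation: k = A × exp(-Eₐ/RT)
Step 2: Convert Eₐ to J/mol: 40.8 kJ/mol = 40800 J/mol
Step 3: Calculate the exponent: -Eₐ/(RT) = -40800/(8.314 × 275) = -17.84504
Step 4: k = 1.07e+12 × exp(-17.84504)
Step 5: k = 1.07e+12 × 1.77827e-08 = 1.9027e+04 s⁻¹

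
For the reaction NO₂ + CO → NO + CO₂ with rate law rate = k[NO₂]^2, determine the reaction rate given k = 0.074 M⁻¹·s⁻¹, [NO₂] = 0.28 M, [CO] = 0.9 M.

0.005802 M/s

Step 1: The rate law is rate = k[NO₂]^2
Step 2: Note that the rate does not depend on [CO] (zero order in CO).
Step 3: rate = 0.074 × (0.28)^2 = 0.0058016 M/s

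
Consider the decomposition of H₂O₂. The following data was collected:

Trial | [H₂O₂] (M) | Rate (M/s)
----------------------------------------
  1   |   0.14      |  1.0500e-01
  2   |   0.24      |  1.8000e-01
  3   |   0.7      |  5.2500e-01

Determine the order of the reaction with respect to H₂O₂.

first order (1)

Step 1: Compare trials to find order n where rate₂/rate₁ = ([H₂O₂]₂/[H₂O₂]₁)^n
Step 2: rate₂/rate₁ = 1.8000e-01/1.0500e-01 = 1.714
Step 3: [H₂O₂]₂/[H₂O₂]₁ = 0.24/0.14 = 1.714
Step 4: n = ln(1.714)/ln(1.714) = 1.00 ≈ 1
Step 5: The reaction is first order in H₂O₂.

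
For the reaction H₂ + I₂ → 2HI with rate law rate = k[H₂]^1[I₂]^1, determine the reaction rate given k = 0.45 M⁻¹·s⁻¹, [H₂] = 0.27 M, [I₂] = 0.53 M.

0.0644 M/s

Step 1: The rate law is rate = k[H₂]^1[I₂]^1
Step 2: Substitute: rate = 0.45 × (0.27)^1 × (0.53)^1
Step 3: rate = 0.45 × 0.27 × 0.53 = 0.064395 M/s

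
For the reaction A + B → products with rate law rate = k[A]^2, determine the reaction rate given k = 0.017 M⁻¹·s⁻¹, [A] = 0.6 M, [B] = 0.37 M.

0.00612 M/s

Step 1: The rate law is rate = k[A]^2
Step 2: Note that the rate does not depend on [B] (zero order in B).
Step 3: rate = 0.017 × (0.6)^2 = 0.00612 M/s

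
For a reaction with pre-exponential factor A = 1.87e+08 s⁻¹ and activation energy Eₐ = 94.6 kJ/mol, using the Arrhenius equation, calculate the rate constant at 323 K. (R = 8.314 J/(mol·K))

9.39e-08 s⁻¹

Step 1: Use the Arrhenius equation: k = A × exp(-Eₐ/RT)
Step 2: Convert Eₐ to J/mol: 94.6 kJ/mol = 94600 J/mol
Step 3: Calculate the exponent: -Eₐ/(RT) = -94600/(8.314 × 323) = -35.22724
Step 4: k = 1.87e+08 × exp(-35.22724)
Step 5: k = 1.87e+08 × 5.02347e-16 = 9.3939e-08 s⁻¹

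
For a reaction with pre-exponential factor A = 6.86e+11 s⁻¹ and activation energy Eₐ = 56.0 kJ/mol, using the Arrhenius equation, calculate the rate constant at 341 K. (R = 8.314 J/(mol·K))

1.81e+03 s⁻¹

Step 1: Use the Arrhenius equation: k = A × exp(-Eₐ/RT)
Step 2: Convert Eₐ to J/mol: 56.0 kJ/mol = 56000 J/mol
Step 3: Calculate the exponent: -Eₐ/(RT) = -56000/(8.314 × 341) = -19.75257
Step 4: k = 6.86e+11 × exp(-19.75257)
Step 5: k = 6.86e+11 × 2.63978e-09 = 1.8109e+03 s⁻¹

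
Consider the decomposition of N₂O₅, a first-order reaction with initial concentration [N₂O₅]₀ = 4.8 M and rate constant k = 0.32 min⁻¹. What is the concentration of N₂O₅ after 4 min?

1.335 M

Step 1: For a first-order reaction: [N₂O₅] = [N₂O₅]₀ × e^(-kt)
Step 2: [N₂O₅] = 4.8 × e^(-0.32 × 4)
Step 3: [N₂O₅] = 4.8 × e^(-1.28)
Step 4: [N₂O₅] = 4.8 × 0.278037 = 1.335 M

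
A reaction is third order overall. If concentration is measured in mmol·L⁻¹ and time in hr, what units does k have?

(mmol·L⁻¹)⁻²·hr⁻¹

Step 1: For overall order n, rate = k × (concentration)^n.
Step 2: Rate has units mmol·L⁻¹·hr⁻¹; concentration term has units (mmol·L⁻¹)^3.
Step 3: k = rate / (concentration)^n, so units of k = (mmol·L⁻¹)^(1-3)·hr⁻¹ = (mmol·L⁻¹)⁻²·hr⁻¹.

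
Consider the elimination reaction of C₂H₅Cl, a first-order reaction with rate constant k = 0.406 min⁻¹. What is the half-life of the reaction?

1.707 min

Step 1: For a first-order reaction, t₁/₂ = ln(2)/k
Step 2: t₁/₂ = ln(2)/0.406
Step 3: t₁/₂ = 0.6931/0.406 = 1.707 min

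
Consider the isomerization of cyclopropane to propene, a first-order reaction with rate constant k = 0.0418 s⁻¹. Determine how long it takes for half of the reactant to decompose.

16.58 s

Step 1: For a first-order reaction, t₁/₂ = ln(2)/k
Step 2: t₁/₂ = ln(2)/0.0418
Step 3: t₁/₂ = 0.6931/0.0418 = 16.58 s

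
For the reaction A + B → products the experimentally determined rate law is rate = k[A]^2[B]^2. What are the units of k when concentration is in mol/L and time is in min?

(mol/L)⁻³·min⁻¹

Step 1: Overall order = 2 + 2 = 4.
Step 2: rate has units mol/L·min⁻¹; [A]^2[B]^2 has units (mol/L)^4.
Step 3: k = rate/([A]^2[B]^2), so units of k = (mol/L)^(1-4)·min⁻¹ = (mol/L)⁻³·min⁻¹.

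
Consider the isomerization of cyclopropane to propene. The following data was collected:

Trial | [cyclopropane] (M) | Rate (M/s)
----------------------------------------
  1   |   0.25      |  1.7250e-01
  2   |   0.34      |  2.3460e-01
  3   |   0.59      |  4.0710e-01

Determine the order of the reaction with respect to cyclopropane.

first order (1)

Step 1: Compare trials to find order n where rate₂/rate₁ = ([cyclopropane]₂/[cyclopropane]₁)^n
Step 2: rate₂/rate₁ = 2.3460e-01/1.7250e-01 = 1.36
Step 3: [cyclopropane]₂/[cyclopropane]₁ = 0.34/0.25 = 1.36
Step 4: n = ln(1.36)/ln(1.36) = 1.00 ≈ 1
Step 5: The reaction is first order in cyclopropane.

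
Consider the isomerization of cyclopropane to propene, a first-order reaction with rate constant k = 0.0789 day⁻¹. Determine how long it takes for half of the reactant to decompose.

8.785 day

Step 1: For a first-order reaction, t₁/₂ = ln(2)/k
Step 2: t₁/₂ = ln(2)/0.0789
Step 3: t₁/₂ = 0.6931/0.0789 = 8.785 day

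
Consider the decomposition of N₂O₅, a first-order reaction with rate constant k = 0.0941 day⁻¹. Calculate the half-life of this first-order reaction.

7.366 day

Step 1: For a first-order reaction, t₁/₂ = ln(2)/k
Step 2: t₁/₂ = ln(2)/0.0941
Step 3: t₁/₂ = 0.6931/0.0941 = 7.366 day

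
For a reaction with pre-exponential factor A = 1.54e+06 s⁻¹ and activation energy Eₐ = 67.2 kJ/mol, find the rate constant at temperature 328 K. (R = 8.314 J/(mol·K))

3.06e-05 s⁻¹

Step 1: Use the Arrhenius equation: k = A × exp(-Eₐ/RT)
Step 2: Convert Eₐ to J/mol: 67.2 kJ/mol = 67200 J/mol
Step 3: Calculate the exponent: -Eₐ/(RT) = -67200/(8.314 × 328) = -24.64254
Step 4: k = 1.54e+06 × exp(-24.64254)
Step 5: k = 1.54e+06 × 1.98555e-11 = 3.0577e-05 s⁻¹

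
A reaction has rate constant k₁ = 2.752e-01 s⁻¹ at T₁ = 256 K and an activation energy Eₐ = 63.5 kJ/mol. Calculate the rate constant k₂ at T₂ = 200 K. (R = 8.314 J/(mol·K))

6.481e-05 s⁻¹

Step 1: Use the two-temperature Arrhenius form: ln(k₂/k₁) = -Eₐ/R × (1/T₂ - 1/T₁)
Step 2: Convert Eₐ to J/mol: 63.5 kJ/mol = 63500 J/mol
Step 3: 1/T₂ - 1/T₁ = 1/200 - 1/256 = 1.093750e-03 K⁻¹
Step 4: ln(k₂/k₁) = -63500/8.314 × 1.093750e-03 = -8.35376
Step 5: k₂ = k₁ × exp(-8.35376) = 2.752e-01 × 2.35509e-04 = 6.481e-05 s⁻¹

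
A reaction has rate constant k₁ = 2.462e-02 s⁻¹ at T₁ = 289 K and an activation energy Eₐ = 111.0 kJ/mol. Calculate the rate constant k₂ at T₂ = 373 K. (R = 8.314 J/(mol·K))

8.120e+02 s⁻¹

Step 1: Use the two-temperature Arrhenius form: ln(k₂/k₁) = -Eₐ/R × (1/T₂ - 1/T₁)
Step 2: Convert Eₐ to J/mol: 111.0 kJ/mol = 111000 J/mol
Step 3: 1/T₂ - 1/T₁ = 1/373 - 1/289 = -7.792425e-04 K⁻¹
Step 4: ln(k₂/k₁) = -111000/8.314 × -7.792425e-04 = 10.40365
Step 5: k₂ = k₁ × exp(10.40365) = 2.462e-02 × 3.29798e+04 = 8.120e+02 s⁻¹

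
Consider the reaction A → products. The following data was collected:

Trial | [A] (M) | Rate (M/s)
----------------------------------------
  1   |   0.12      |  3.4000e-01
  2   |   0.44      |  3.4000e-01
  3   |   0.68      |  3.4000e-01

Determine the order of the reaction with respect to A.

zeroth order (0)

Step 1: Compare trials - when concentration changes, rate stays constant.
Step 2: rate₂/rate₁ = 3.4000e-01/3.4000e-01 = 1
Step 3: [A]₂/[A]₁ = 0.44/0.12 = 3.667
Step 4: Since rate ratio ≈ (conc ratio)^0, the reaction is zeroth order.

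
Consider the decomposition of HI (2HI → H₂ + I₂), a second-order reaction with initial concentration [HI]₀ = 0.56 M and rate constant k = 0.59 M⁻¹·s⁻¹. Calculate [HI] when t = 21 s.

0.07054 M

Step 1: For a second-order reaction: 1/[HI] = 1/[HI]₀ + kt
Step 2: 1/[HI] = 1/0.56 + 0.59 × 21
Step 3: 1/[HI] = 1.786 + 12.39 = 14.18
Step 4: [HI] = 1/14.18 = 0.07054 M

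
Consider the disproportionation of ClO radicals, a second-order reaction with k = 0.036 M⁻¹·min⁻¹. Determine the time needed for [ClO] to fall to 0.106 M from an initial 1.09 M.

236.6 min

Step 1: For second-order: t = (1/[ClO] - 1/[ClO]₀)/k
Step 2: t = (1/0.106 - 1/1.09)/0.036
Step 3: t = (9.434 - 0.9174)/0.036
Step 4: t = 8.517/0.036 = 236.6 min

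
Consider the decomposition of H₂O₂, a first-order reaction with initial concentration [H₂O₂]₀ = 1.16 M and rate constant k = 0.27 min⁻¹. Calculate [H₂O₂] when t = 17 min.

0.01178 M

Step 1: For a first-order reaction: [H₂O₂] = [H₂O₂]₀ × e^(-kt)
Step 2: [H₂O₂] = 1.16 × e^(-0.27 × 17)
Step 3: [H₂O₂] = 1.16 × e^(-4.59)
Step 4: [H₂O₂] = 1.16 × 0.0101529 = 0.01178 M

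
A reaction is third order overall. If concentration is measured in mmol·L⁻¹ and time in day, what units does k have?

(mmol·L⁻¹)⁻²·day⁻¹

Step 1: For overall order n, rate = k × (concentration)^n.
Step 2: Rate has units mmol·L⁻¹·day⁻¹; concentration term has units (mmol·L⁻¹)^3.
Step 3: k = rate / (concentration)^n, so units of k = (mmol·L⁻¹)^(1-3)·day⁻¹ = (mmol·L⁻¹)⁻²·day⁻¹.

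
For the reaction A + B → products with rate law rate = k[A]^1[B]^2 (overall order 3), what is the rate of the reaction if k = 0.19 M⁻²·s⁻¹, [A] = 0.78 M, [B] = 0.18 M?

0.004802 M/s

Step 1: The rate law is rate = k[A]^1[B]^2, overall order = 1+2 = 3
Step 2: Substitute values: rate = 0.19 × (0.78)^1 × (0.18)^2
Step 3: rate = 0.19 × 0.78 × 0.0324 = 0.00480168 M/s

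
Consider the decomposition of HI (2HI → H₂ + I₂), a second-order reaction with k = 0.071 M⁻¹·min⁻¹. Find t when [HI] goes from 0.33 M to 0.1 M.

98.16 min

Step 1: For second-order: t = (1/[HI] - 1/[HI]₀)/k
Step 2: t = (1/0.1 - 1/0.33)/0.071
Step 3: t = (10 - 3.03)/0.071
Step 4: t = 6.97/0.071 = 98.16 min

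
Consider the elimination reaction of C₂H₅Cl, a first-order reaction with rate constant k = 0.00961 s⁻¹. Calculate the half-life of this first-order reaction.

72.13 s

Step 1: For a first-order reaction, t₁/₂ = ln(2)/k
Step 2: t₁/₂ = ln(2)/0.00961
Step 3: t₁/₂ = 0.6931/0.00961 = 72.13 s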